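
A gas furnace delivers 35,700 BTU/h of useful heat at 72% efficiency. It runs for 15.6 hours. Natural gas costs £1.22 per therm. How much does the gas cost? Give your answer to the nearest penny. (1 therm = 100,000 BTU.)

Heat delivered = 35,700 BTU/h × 15.6 h = 556,920 BTU
Gas input = 556,920 / 0.72 = 773,500 BTU
= 773,500 / 100,000 = 7.735 therm
Cost = 7.735 × £1.22/therm = £9.44

£9.44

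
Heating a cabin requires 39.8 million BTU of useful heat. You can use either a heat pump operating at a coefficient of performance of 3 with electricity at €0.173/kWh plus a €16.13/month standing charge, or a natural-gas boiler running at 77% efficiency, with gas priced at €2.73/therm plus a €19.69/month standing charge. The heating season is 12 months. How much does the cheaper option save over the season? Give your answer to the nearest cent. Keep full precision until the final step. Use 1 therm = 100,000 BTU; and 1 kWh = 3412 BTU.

€781.15

Heat load = 39.8 × 10⁶ BTU = 39,800,000 BTU
Gas: input = 39,800,000 / 0.77 = 51,688,312 BTU = 516.9 therm → 516.9 × €2.73 = €1,411.09; + 12 × €19.69 standing = €1,647.37
Heat pump: 39,800,000 BTU / 3412 = 11,660 kWh heat; / 3 = 3,888 kWh in → × €0.173 = €672.67; + 12 × €16.13 standing = €866.23
Difference = |€1,647.37 − €866.23| = €781.15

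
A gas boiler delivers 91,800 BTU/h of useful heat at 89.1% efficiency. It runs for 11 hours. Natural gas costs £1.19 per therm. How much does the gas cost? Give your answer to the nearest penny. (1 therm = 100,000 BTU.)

Heat delivered = 91,800 BTU/h × 11 h = 1,009,800 BTU
Gas input = 1,009,800 / 0.891 = 1,133,333 BTU
= 1,133,333 / 100,000 = 11.33 therm
Cost = 11.33 × £1.19/therm = £13.49

£13.49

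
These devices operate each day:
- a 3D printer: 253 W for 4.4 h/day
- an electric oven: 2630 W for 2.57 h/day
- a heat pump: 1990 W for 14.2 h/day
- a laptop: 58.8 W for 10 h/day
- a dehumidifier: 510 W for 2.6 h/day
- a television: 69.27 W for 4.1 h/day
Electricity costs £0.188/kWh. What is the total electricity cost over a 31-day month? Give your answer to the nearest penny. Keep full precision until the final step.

3D printer: 253 W × 4.4 h × 31 d = 34,509 Wh = 34.51 kWh
electric oven: 2630 W × 2.57 h × 31 d = 209,532 Wh = 209.5 kWh
heat pump: 1990 W × 14.2 h × 31 d = 875,998 Wh = 876 kWh
laptop: 58.8 W × 10 h × 31 d = 18,228 Wh = 18.23 kWh
dehumidifier: 510 W × 2.6 h × 31 d = 41,106 Wh = 41.11 kWh
television: 69.27 W × 4.1 h × 31 d = 8,804 Wh = 8.804 kWh
Total energy = 34.51 + 209.5 + 876 + 18.23 + 41.11 + 8.804 = 1,188 kWh
Cost = 1,188 kWh × £0.188 = £223.38

£223.38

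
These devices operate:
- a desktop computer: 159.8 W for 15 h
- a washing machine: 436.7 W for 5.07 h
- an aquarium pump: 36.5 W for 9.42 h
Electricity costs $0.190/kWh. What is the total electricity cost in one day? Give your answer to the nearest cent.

desktop computer: 159.8 W × 15 h = 2,397 Wh = 2.397 kWh
washing machine: 436.7 W × 5.07 h = 2,214 Wh = 2.214 kWh
aquarium pump: 36.5 W × 9.42 h = 344 Wh = 0.3438 kWh
Total energy = 2.397 + 2.214 + 0.3438 = 4.955 kWh
Cost = 4.955 kWh × $0.190 = $0.94

$0.94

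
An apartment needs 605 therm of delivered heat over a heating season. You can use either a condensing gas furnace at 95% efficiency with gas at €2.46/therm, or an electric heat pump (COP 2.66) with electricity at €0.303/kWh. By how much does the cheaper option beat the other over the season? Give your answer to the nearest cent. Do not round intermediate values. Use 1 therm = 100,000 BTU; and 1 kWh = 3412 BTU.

€453.16

Heat load = 605 therm × 100,000 = 60,500,000 BTU
Gas: input = 60,500,000 / 0.95 = 63,684,211 BTU = 636.8 therm → 636.8 × €2.46 = €1,566.63
Heat pump: 60,500,000 BTU / 3412 = 17,730 kWh heat; / 2.66 = 6,666 kWh in → × €0.303 = €2,019.80
Difference = |€1,566.63 − €2,019.80| = €453.16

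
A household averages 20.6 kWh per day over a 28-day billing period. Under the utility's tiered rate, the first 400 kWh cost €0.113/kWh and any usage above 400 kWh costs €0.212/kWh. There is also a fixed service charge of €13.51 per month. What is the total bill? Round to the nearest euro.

Usage = 20.6 kWh/day × 28 days = 576.8 kWh
First 400 kWh × €0.113 = €45.20
Remaining 176.8 kWh × €0.212 = €37.48
Energy charge = €82.68; + service €13.51 = €96.19 ≈ €96

€96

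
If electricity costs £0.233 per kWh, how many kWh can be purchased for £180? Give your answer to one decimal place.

772.5 kWh

£180 / £0.233 per kWh = 772.5 kWh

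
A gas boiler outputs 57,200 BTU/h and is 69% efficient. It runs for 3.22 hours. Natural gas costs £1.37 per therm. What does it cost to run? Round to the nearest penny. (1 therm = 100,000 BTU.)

Heat delivered = 57,200 BTU/h × 3.22 h = 184,184 BTU
Gas input = 184,184 / 0.69 = 266,933 BTU
= 266,933 / 100,000 = 2.669 therm
Cost = 2.669 × £1.37/therm = £3.66

£3.66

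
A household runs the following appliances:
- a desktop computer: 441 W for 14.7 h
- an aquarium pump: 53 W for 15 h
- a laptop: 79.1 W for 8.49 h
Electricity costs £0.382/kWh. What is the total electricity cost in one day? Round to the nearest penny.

£3.04

desktop computer: 441 W × 14.7 h = 6,483 Wh = 6.483 kWh
aquarium pump: 53 W × 15 h = 795 Wh = 0.795 kWh
laptop: 79.1 W × 8.49 h = 672 Wh = 0.6716 kWh
Total energy = 6.483 + 0.795 + 0.6716 = 7.949 kWh
Cost = 7.949 kWh × £0.382 = £3.04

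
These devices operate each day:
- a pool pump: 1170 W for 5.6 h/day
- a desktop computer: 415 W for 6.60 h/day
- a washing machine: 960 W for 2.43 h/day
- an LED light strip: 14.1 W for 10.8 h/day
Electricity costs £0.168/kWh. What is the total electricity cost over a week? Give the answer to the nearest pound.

pool pump: 1170 W × 5.6 h × 7 d = 45,864 Wh = 45.86 kWh
desktop computer: 415 W × 6.60 h × 7 d = 19,173 Wh = 19.17 kWh
washing machine: 960 W × 2.43 h × 7 d = 16,330 Wh = 16.33 kWh
LED light strip: 14.1 W × 10.8 h × 7 d = 1,066 Wh = 1.066 kWh
Total energy = 45.86 + 19.17 + 16.33 + 1.066 = 82.43 kWh
Cost = 82.43 kWh × £0.168 = £13.85 ≈ £14

£14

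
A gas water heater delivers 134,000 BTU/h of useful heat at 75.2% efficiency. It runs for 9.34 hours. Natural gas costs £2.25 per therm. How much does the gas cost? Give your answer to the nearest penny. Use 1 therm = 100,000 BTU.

Heat delivered = 134,000 BTU/h × 9.34 h = 1,251,560 BTU
Gas input = 1,251,560 / 0.752 = 1,664,309 BTU
= 1,664,309 / 100,000 = 16.64 therm
Cost = 16.64 × £2.25/therm = £37.45

£37.45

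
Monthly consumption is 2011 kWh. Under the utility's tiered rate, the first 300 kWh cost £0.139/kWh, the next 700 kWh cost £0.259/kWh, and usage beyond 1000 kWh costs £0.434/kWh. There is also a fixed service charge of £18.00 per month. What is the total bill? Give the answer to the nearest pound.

First 300 kWh × £0.139 = £41.70
Next 700 kWh × £0.259 = £181.30
Remaining 1011 kWh × £0.434 = £438.77
Energy charge = £661.77; + service £18.00 = £679.77 ≈ £680

£680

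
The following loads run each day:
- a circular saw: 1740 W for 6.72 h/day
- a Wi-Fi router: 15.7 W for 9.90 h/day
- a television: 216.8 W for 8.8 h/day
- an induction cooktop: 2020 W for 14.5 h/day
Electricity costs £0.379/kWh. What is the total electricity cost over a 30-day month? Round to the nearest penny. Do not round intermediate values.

£489.43

circular saw: 1740 W × 6.72 h × 30 d = 350,784 Wh = 350.8 kWh
Wi-Fi router: 15.7 W × 9.90 h × 30 d = 4,663 Wh = 4.663 kWh
television: 216.8 W × 8.8 h × 30 d = 57,235 Wh = 57.24 kWh
induction cooktop: 2020 W × 14.5 h × 30 d = 878,700 Wh = 878.7 kWh
Total energy = 350.8 + 4.663 + 57.24 + 878.7 = 1,291 kWh
Cost = 1,291 kWh × £0.379 = £489.43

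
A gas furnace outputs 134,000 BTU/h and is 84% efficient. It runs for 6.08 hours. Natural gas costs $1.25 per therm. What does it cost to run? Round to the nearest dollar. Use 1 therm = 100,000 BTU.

Heat delivered = 134,000 BTU/h × 6.08 h = 814,720 BTU
Gas input = 814,720 / 0.84 = 969,905 BTU
= 969,905 / 100,000 = 9.699 therm
Cost = 9.699 × $1.25/therm = $12.12 ≈ $12

$12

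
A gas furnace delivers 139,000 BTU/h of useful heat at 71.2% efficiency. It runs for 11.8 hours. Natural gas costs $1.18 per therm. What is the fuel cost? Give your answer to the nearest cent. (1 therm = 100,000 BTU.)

$27.18

Heat delivered = 139,000 BTU/h × 11.8 h = 1,640,200 BTU
Gas input = 1,640,200 / 0.712 = 2,303,652 BTU
= 2,303,652 / 100,000 = 23.04 therm
Cost = 23.04 × $1.18/therm = $27.18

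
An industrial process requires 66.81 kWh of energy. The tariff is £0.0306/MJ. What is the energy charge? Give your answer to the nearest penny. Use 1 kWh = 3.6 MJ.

£7.36

66.81 kWh × (3.6 MJ/kWh) = 240.5 MJ
Cost = 240.5 MJ × £0.0306/MJ = £7.36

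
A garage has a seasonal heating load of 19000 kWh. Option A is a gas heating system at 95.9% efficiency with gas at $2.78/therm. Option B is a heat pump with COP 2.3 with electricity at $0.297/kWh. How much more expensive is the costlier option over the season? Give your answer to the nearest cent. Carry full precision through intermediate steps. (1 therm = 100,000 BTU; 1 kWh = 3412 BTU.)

$574.21

Heat load = 19000 kWh × 3412 = 64,828,000 BTU
Gas: input = 64,828,000 / 0.959 = 67,599,583 BTU = 676 therm → 676 × $2.78 = $1,879.27
Heat pump: 64,828,000 BTU / 3412 = 19,000 kWh heat; / 2.3 = 8,261 kWh in → × $0.297 = $2,453.48
Difference = |$1,879.27 − $2,453.48| = $574.21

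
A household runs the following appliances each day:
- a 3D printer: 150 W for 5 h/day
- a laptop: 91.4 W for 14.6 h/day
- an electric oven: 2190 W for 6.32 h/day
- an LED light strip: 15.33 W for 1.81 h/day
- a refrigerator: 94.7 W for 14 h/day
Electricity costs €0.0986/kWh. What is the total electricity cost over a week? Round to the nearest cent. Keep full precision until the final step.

€11.93

3D printer: 150 W × 5 h × 7 d = 5,250 Wh = 5.25 kWh
laptop: 91.4 W × 14.6 h × 7 d = 9,341 Wh = 9.341 kWh
electric oven: 2190 W × 6.32 h × 7 d = 96,886 Wh = 96.89 kWh
LED light strip: 15.33 W × 1.81 h × 7 d = 194 Wh = 0.1942 kWh
refrigerator: 94.7 W × 14 h × 7 d = 9,281 Wh = 9.281 kWh
Total energy = 5.25 + 9.341 + 96.89 + 0.1942 + 9.281 = 121 kWh
Cost = 121 kWh × €0.0986 = €11.93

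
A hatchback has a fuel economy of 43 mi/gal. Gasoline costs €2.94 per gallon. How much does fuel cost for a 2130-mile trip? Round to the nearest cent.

Fuel = 2130 mi / 43 mpg = 49.53 gal
Cost = 49.53 gal × €2.94/gal = €145.63

€145.63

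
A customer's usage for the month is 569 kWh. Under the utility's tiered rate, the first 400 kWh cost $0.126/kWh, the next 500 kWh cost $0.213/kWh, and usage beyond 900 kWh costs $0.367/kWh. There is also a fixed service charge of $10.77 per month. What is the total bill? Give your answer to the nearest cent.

$97.17

First 400 kWh × $0.126 = $50.40
Next 169 kWh × $0.213 = $36.00
Remaining tier: 0 kWh (not reached)
Energy charge = $86.40; + service $10.77 = $97.17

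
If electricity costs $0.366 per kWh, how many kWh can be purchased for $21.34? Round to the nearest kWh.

58 kWh

$21.34 / $0.366 per kWh = 58.31 kWh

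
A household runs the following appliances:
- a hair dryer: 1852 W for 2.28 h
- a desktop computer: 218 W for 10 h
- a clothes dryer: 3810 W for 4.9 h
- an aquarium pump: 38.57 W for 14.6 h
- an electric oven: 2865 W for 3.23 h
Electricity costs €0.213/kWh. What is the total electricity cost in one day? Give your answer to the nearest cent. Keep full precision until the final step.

hair dryer: 1852 W × 2.28 h = 4,223 Wh = 4.223 kWh
desktop computer: 218 W × 10 h = 2,180 Wh = 2.18 kWh
clothes dryer: 3810 W × 4.9 h = 18,669 Wh = 18.67 kWh
aquarium pump: 38.57 W × 14.6 h = 563 Wh = 0.5631 kWh
electric oven: 2865 W × 3.23 h = 9,254 Wh = 9.254 kWh
Total energy = 4.223 + 2.18 + 18.67 + 0.5631 + 9.254 = 34.89 kWh
Cost = 34.89 kWh × €0.213 = €7.43

€7.43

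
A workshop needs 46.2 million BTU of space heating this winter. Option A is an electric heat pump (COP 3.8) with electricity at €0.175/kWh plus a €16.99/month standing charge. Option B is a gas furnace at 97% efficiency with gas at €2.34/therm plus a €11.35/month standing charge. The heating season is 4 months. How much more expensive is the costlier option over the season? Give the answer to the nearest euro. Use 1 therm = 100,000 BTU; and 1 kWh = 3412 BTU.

Heat load = 46.2 × 10⁶ BTU = 46,200,000 BTU
Gas: input = 46,200,000 / 0.97 = 47,628,866 BTU = 476.3 therm → 476.3 × €2.34 = €1,114.52; + 4 × €11.35 standing = €1,159.92
Heat pump: 46,200,000 BTU / 3412 = 13,540 kWh heat; / 3.8 = 3,563 kWh in → × €0.175 = €623.57; + 4 × €16.99 standing = €691.53
Difference = |€1,159.92 − €691.53| = €468.38 ≈ €468

€468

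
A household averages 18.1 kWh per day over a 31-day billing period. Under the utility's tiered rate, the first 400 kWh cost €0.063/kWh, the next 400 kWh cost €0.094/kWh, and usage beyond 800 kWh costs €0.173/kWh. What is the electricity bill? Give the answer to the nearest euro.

€40

Usage = 18.1 kWh/day × 31 days = 561.1 kWh
First 400 kWh × €0.063 = €25.20
Next 161.1 kWh × €0.094 = €15.14
Remaining tier: 0 kWh (not reached)
Total = €40.34 ≈ €40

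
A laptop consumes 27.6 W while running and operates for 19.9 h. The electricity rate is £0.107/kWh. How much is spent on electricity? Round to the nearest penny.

£0.06

Energy = 27.6 W × 19.9 h = 549 Wh = 0.5492 kWh
Cost = 0.5492 kWh × £0.107/kWh = £0.06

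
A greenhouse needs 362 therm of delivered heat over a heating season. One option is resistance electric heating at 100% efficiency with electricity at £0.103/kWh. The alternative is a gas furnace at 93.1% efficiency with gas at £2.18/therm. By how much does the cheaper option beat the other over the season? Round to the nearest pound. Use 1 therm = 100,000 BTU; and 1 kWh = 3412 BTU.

£245

Heat load = 362 therm × 100,000 = 36,200,000 BTU
Gas: input = 36,200,000 / 0.931 = 38,882,922 BTU = 388.8 therm → 388.8 × £2.18 = £847.65
Electric: 36,200,000 BTU / 3412 = 10,610 kWh → × £0.103 = £1,092.79
Difference = |£847.65 − £1,092.79| = £245.14 ≈ £245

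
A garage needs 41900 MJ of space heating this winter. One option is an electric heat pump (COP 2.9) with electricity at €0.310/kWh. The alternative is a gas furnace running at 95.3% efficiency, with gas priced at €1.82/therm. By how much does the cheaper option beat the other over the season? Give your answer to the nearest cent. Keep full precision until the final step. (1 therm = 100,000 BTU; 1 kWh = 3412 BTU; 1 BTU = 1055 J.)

Heat load = 41900 MJ = 41,900,000,000 J / 1055 = 39,715,640 BTU
Gas: input = 39,715,640 / 0.953 = 41,674,333 BTU = 416.7 therm → 416.7 × €1.82 = €758.47
Heat pump: 39,715,640 BTU / 3412 = 11,640 kWh heat; / 2.9 = 4,014 kWh in → × €0.310 = €1,244.27
Difference = |€758.47 − €1,244.27| = €485.80

€485.80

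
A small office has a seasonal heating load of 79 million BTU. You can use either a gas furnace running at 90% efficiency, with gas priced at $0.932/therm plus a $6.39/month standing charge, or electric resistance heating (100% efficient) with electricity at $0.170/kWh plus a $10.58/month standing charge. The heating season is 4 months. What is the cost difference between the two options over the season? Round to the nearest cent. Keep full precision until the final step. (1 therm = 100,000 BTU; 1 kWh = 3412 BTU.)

Heat load = 79 × 10⁶ BTU = 79,000,000 BTU
Gas: input = 79,000,000 / 0.90 = 87,777,778 BTU = 877.8 therm → 877.8 × $0.932 = $818.09; + 4 × $6.39 standing = $843.65
Electric: 79,000,000 BTU / 3412 = 23,150 kWh → × $0.170 = $3,936.11; + 4 × $10.58 standing = $3,978.43
Difference = |$843.65 − $3,978.43| = $3,134.78

$3134.78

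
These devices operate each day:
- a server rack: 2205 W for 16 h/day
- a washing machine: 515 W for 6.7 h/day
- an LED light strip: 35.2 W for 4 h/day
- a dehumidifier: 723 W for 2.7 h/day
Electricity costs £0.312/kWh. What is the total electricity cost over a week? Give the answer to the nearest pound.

server rack: 2205 W × 16 h × 7 d = 246,960 Wh = 247 kWh
washing machine: 515 W × 6.7 h × 7 d = 24,154 Wh = 24.15 kWh
LED light strip: 35.2 W × 4 h × 7 d = 986 Wh = 0.9856 kWh
dehumidifier: 723 W × 2.7 h × 7 d = 13,665 Wh = 13.66 kWh
Total energy = 247 + 24.15 + 0.9856 + 13.66 = 285.8 kWh
Cost = 285.8 kWh × £0.312 = £89.16 ≈ £89

£89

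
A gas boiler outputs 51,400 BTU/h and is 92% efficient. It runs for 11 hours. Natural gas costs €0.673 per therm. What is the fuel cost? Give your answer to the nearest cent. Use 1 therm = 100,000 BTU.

Heat delivered = 51,400 BTU/h × 11 h = 565,400 BTU
Gas input = 565,400 / 0.92 = 614,565 BTU
= 614,565 / 100,000 = 6.146 therm
Cost = 6.146 × €0.673/therm = €4.14

€4.14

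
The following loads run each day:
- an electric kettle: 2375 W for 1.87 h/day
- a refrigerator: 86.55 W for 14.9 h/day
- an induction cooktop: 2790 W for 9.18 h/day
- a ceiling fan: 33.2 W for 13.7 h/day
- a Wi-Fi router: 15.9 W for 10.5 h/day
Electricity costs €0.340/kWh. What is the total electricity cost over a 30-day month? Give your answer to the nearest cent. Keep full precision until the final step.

€326.04

electric kettle: 2375 W × 1.87 h × 30 d = 133,238 Wh = 133.2 kWh
refrigerator: 86.55 W × 14.9 h × 30 d = 38,688 Wh = 38.69 kWh
induction cooktop: 2790 W × 9.18 h × 30 d = 768,366 Wh = 768.4 kWh
ceiling fan: 33.2 W × 13.7 h × 30 d = 13,645 Wh = 13.65 kWh
Wi-Fi router: 15.9 W × 10.5 h × 30 d = 5,009 Wh = 5.009 kWh
Total energy = 133.2 + 38.69 + 768.4 + 13.65 + 5.009 = 958.9 kWh
Cost = 958.9 kWh × €0.340 = €326.04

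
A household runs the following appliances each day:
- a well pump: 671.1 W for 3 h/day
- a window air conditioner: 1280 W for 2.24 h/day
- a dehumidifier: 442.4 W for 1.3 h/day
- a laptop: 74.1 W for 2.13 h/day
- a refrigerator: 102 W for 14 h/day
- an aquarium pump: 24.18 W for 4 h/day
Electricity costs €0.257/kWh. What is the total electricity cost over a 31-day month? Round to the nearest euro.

€57

well pump: 671.1 W × 3 h × 31 d = 62,412 Wh = 62.41 kWh
window air conditioner: 1280 W × 2.24 h × 31 d = 88,883 Wh = 88.88 kWh
dehumidifier: 442.4 W × 1.3 h × 31 d = 17,829 Wh = 17.83 kWh
laptop: 74.1 W × 2.13 h × 31 d = 4,893 Wh = 4.893 kWh
refrigerator: 102 W × 14 h × 31 d = 44,268 Wh = 44.27 kWh
aquarium pump: 24.18 W × 4 h × 31 d = 2,998 Wh = 2.998 kWh
Total energy = 62.41 + 88.88 + 17.83 + 4.893 + 44.27 + 2.998 = 221.3 kWh
Cost = 221.3 kWh × €0.257 = €56.87 ≈ €57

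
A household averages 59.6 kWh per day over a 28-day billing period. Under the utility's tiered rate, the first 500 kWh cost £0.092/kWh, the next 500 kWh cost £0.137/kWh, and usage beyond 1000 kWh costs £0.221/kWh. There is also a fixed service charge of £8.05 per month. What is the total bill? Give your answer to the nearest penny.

£270.35

Usage = 59.6 kWh/day × 28 days = 1668.8 kWh
First 500 kWh × £0.092 = £46.00
Next 500 kWh × £0.137 = £68.50
Remaining 668.8 kWh × £0.221 = £147.80
Energy charge = £262.30; + service £8.05 = £270.35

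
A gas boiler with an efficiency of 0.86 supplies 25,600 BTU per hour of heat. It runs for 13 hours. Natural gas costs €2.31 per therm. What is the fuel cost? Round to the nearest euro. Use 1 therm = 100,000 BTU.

Heat delivered = 25,600 BTU/h × 13 h = 332,800 BTU
Gas input = 332,800 / 0.86 = 386,977 BTU
= 386,977 / 100,000 = 3.87 therm
Cost = 3.87 × €2.31/therm = €8.94 ≈ €9

€9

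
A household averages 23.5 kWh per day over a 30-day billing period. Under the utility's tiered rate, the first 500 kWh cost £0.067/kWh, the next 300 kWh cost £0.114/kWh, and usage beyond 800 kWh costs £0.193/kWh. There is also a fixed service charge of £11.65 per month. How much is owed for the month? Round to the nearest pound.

Usage = 23.5 kWh/day × 30 days = 705 kWh
First 500 kWh × £0.067 = £33.50
Next 205 kWh × £0.114 = £23.37
Remaining tier: 0 kWh (not reached)
Energy charge = £56.87; + service £11.65 = £68.52 ≈ £69

£69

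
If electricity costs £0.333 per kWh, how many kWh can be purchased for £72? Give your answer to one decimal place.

£72 / £0.333 per kWh = 216.2 kWh

216.2 kWh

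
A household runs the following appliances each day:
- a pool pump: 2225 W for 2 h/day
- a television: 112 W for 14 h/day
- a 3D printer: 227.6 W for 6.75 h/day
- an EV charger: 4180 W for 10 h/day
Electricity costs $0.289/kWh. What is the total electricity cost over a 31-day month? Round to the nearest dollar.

$442

pool pump: 2225 W × 2 h × 31 d = 137,950 Wh = 137.9 kWh
television: 112 W × 14 h × 31 d = 48,608 Wh = 48.61 kWh
3D printer: 227.6 W × 6.75 h × 31 d = 47,625 Wh = 47.63 kWh
EV charger: 4180 W × 10 h × 31 d = 1,295,800 Wh = 1,296 kWh
Total energy = 137.9 + 48.61 + 47.63 + 1,296 = 1,530 kWh
Cost = 1,530 kWh × $0.289 = $442.17 ≈ $442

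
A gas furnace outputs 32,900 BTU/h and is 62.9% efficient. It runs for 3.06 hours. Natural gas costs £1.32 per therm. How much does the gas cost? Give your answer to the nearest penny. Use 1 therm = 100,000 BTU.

£2.11

Heat delivered = 32,900 BTU/h × 3.06 h = 100,674 BTU
Gas input = 100,674 / 0.629 = 160,054 BTU
= 160,054 / 100,000 = 1.601 therm
Cost = 1.601 × £1.32/therm = £2.11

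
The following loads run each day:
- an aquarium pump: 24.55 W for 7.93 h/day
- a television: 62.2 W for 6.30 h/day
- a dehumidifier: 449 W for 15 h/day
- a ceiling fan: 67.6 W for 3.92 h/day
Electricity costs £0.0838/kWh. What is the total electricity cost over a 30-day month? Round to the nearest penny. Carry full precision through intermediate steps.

£19.07

aquarium pump: 24.55 W × 7.93 h × 30 d = 5,840 Wh = 5.84 kWh
television: 62.2 W × 6.30 h × 30 d = 11,756 Wh = 11.76 kWh
dehumidifier: 449 W × 15 h × 30 d = 202,050 Wh = 202.1 kWh
ceiling fan: 67.6 W × 3.92 h × 30 d = 7,950 Wh = 7.95 kWh
Total energy = 5.84 + 11.76 + 202.1 + 7.95 = 227.6 kWh
Cost = 227.6 kWh × £0.0838 = £19.07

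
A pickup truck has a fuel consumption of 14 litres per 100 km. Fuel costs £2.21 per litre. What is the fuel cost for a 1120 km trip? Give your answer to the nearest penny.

Fuel = 14 L/100 km × 1120 km / 100 = 156.8 L
Cost = 156.8 L × £2.21/L = £346.53

£346.53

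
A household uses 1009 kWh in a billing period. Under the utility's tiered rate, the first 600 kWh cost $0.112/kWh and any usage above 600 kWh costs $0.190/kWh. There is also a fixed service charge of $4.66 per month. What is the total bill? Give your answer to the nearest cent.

$149.57

First 600 kWh × $0.112 = $67.20
Remaining 409 kWh × $0.190 = $77.71
Energy charge = $144.91; + service $4.66 = $149.57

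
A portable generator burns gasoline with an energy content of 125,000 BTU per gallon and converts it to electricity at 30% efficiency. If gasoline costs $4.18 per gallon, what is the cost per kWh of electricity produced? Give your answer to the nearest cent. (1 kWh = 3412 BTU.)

Electrical output per gallon = 125,000 BTU × 0.30 / 3412 BTU/kWh = 10.99 kWh
Cost per kWh = $4.18 / 10.99 kWh = $0.380

$0.38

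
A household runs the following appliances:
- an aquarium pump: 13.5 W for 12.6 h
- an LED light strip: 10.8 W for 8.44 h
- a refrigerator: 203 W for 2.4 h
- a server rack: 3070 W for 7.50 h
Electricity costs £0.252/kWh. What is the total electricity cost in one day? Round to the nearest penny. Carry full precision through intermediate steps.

aquarium pump: 13.5 W × 12.6 h = 170 Wh = 0.1701 kWh
LED light strip: 10.8 W × 8.44 h = 91 Wh = 0.09115 kWh
refrigerator: 203 W × 2.4 h = 487 Wh = 0.4872 kWh
server rack: 3070 W × 7.50 h = 23,025 Wh = 23.02 kWh
Total energy = 0.1701 + 0.09115 + 0.4872 + 23.02 = 23.77 kWh
Cost = 23.77 kWh × £0.252 = £5.99

£5.99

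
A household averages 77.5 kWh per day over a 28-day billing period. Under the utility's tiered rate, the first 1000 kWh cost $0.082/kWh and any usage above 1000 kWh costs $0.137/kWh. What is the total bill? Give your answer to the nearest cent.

$242.29

Usage = 77.5 kWh/day × 28 days = 2170 kWh
First 1000 kWh × $0.082 = $82.00
Remaining 1170 kWh × $0.137 = $160.29
Total = $242.29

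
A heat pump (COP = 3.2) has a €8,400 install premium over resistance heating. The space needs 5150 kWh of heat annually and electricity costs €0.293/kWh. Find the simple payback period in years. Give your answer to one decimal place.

8.1 years

Resistance: 5150 kWh × €0.293 = €1,508.95/yr
Heat pump: 5150 / 3.2 = 1609 kWh in → × €0.293 = €471.55/yr
Annual savings = €1,037.40
Payback = €8,400 / €1,037.40 = 8.1 years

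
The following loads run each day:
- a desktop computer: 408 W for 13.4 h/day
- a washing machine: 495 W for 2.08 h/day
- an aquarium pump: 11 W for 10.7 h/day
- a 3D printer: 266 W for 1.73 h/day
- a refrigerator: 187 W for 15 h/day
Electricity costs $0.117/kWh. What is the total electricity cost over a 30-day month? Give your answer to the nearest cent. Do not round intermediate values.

$34.68

desktop computer: 408 W × 13.4 h × 30 d = 164,016 Wh = 164 kWh
washing machine: 495 W × 2.08 h × 30 d = 30,888 Wh = 30.89 kWh
aquarium pump: 11 W × 10.7 h × 30 d = 3,531 Wh = 3.531 kWh
3D printer: 266 W × 1.73 h × 30 d = 13,805 Wh = 13.81 kWh
refrigerator: 187 W × 15 h × 30 d = 84,150 Wh = 84.15 kWh
Total energy = 164 + 30.89 + 3.531 + 13.81 + 84.15 = 296.4 kWh
Cost = 296.4 kWh × $0.117 = $34.68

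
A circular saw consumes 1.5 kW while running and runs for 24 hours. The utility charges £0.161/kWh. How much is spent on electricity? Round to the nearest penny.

£5.80

Energy = 1500 W × 24 h = 36,000 Wh = 36 kWh
Cost = 36 kWh × £0.161/kWh = £5.80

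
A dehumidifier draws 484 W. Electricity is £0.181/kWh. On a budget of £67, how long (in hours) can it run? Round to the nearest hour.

Energy budget = £67 / £0.181 per kWh = 370.2 kWh = 370,166 Wh
Runtime = 370,166 Wh / 484 W = 764.8 h

765 h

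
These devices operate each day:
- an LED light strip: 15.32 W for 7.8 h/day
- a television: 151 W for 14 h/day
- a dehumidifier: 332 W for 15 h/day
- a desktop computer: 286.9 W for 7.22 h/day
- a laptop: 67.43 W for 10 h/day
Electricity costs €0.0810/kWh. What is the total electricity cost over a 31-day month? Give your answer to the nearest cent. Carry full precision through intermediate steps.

LED light strip: 15.32 W × 7.8 h × 31 d = 3,704 Wh = 3.704 kWh
television: 151 W × 14 h × 31 d = 65,534 Wh = 65.53 kWh
dehumidifier: 332 W × 15 h × 31 d = 154,380 Wh = 154.4 kWh
desktop computer: 286.9 W × 7.22 h × 31 d = 64,214 Wh = 64.21 kWh
laptop: 67.43 W × 10 h × 31 d = 20,903 Wh = 20.9 kWh
Total energy = 3.704 + 65.53 + 154.4 + 64.21 + 20.9 = 308.7 kWh
Cost = 308.7 kWh × €0.0810 = €25.01

€25.01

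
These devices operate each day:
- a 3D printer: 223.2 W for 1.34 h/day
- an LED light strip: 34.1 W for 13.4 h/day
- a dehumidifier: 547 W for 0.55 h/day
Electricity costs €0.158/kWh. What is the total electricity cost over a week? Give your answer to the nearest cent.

3D printer: 223.2 W × 1.34 h × 7 d = 2,094 Wh = 2.094 kWh
LED light strip: 34.1 W × 13.4 h × 7 d = 3,199 Wh = 3.199 kWh
dehumidifier: 547 W × 0.55 h × 7 d = 2,106 Wh = 2.106 kWh
Total energy = 2.094 + 3.199 + 2.106 = 7.398 kWh
Cost = 7.398 kWh × €0.158 = €1.17

€1.17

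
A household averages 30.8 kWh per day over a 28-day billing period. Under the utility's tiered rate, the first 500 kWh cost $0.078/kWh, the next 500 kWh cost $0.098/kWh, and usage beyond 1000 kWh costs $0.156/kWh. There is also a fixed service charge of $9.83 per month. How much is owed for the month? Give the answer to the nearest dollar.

$84

Usage = 30.8 kWh/day × 28 days = 862.4 kWh
First 500 kWh × $0.078 = $39.00
Next 362.4 kWh × $0.098 = $35.52
Remaining tier: 0 kWh (not reached)
Energy charge = $74.52; + service $9.83 = $84.35 ≈ $84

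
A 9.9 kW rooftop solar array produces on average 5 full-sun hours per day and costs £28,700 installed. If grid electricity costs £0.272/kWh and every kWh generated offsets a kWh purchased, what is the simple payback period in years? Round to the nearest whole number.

6 years

Daily generation = 9.9 kW × 5 h = 49.5 kWh
Annual generation = 49.5 × 365 = 18068 kWh
Annual savings = 18068 × £0.272 = £4,914.36
Payback = £28,700 / £4,914.36 = 5.84 years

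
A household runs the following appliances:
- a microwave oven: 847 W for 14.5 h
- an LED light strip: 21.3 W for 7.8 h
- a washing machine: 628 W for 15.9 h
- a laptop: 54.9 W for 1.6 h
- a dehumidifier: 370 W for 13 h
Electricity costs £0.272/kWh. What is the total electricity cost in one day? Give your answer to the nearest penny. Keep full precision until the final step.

microwave oven: 847 W × 14.5 h = 12,282 Wh = 12.28 kWh
LED light strip: 21.3 W × 7.8 h = 166 Wh = 0.1661 kWh
washing machine: 628 W × 15.9 h = 9,985 Wh = 9.985 kWh
laptop: 54.9 W × 1.6 h = 88 Wh = 0.08784 kWh
dehumidifier: 370 W × 13 h = 4,810 Wh = 4.81 kWh
Total energy = 12.28 + 0.1661 + 9.985 + 0.08784 + 4.81 = 27.33 kWh
Cost = 27.33 kWh × £0.272 = £7.43

£7.43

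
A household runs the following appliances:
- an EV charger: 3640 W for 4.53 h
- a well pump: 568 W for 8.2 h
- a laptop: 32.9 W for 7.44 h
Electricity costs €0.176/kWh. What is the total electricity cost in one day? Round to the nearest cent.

€3.76

EV charger: 3640 W × 4.53 h = 16,489 Wh = 16.49 kWh
well pump: 568 W × 8.2 h = 4,658 Wh = 4.658 kWh
laptop: 32.9 W × 7.44 h = 245 Wh = 0.2448 kWh
Total energy = 16.49 + 4.658 + 0.2448 = 21.39 kWh
Cost = 21.39 kWh × €0.176 = €3.76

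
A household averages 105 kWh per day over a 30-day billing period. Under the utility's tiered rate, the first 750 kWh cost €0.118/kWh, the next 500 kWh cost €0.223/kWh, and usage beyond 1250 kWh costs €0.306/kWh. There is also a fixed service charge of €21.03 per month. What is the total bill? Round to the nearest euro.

€802

Usage = 105 kWh/day × 30 days = 3150 kWh
First 750 kWh × €0.118 = €88.50
Next 500 kWh × €0.223 = €111.50
Remaining 1900 kWh × €0.306 = €581.40
Energy charge = €781.40; + service €21.03 = €802.43 ≈ €802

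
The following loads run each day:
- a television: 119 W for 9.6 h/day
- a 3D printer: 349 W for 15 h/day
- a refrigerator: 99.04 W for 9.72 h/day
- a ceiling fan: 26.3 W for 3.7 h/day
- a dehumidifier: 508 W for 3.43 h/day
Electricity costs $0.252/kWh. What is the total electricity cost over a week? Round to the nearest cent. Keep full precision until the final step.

$16.19

television: 119 W × 9.6 h × 7 d = 7,997 Wh = 7.997 kWh
3D printer: 349 W × 15 h × 7 d = 36,645 Wh = 36.65 kWh
refrigerator: 99.04 W × 9.72 h × 7 d = 6,739 Wh = 6.739 kWh
ceiling fan: 26.3 W × 3.7 h × 7 d = 681 Wh = 0.6812 kWh
dehumidifier: 508 W × 3.43 h × 7 d = 12,197 Wh = 12.2 kWh
Total energy = 7.997 + 36.65 + 6.739 + 0.6812 + 12.2 = 64.26 kWh
Cost = 64.26 kWh × $0.252 = $16.19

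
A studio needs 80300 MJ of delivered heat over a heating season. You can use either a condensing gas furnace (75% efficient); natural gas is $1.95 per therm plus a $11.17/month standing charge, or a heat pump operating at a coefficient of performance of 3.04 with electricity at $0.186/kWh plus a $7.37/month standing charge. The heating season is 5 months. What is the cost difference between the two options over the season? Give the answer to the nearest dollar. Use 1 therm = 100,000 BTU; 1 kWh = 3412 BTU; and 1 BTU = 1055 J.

Heat load = 80300 MJ = 80,300,000,000 J / 1055 = 76,113,744 BTU
Gas: input = 76,113,744 / 0.75 = 101,484,992 BTU = 1,015 therm → 1,015 × $1.95 = $1,978.96; + 5 × $11.17 standing = $2,034.81
Heat pump: 76,113,744 BTU / 3412 = 22,310 kWh heat; / 3.04 = 7,338 kWh in → × $0.186 = $1,364.88; + 5 × $7.37 standing = $1,401.73
Difference = |$2,034.81 − $1,401.73| = $633.08 ≈ $633

$633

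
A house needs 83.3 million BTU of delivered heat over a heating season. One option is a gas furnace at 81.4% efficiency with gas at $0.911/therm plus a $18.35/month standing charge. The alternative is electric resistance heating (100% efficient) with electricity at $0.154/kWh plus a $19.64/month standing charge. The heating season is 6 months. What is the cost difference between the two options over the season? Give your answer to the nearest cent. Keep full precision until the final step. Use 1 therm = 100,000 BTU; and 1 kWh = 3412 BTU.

Heat load = 83.3 × 10⁶ BTU = 83,300,000 BTU
Gas: input = 83,300,000 / 0.814 = 102,334,152 BTU = 1,023 therm → 1,023 × $0.911 = $932.26; + 6 × $18.35 standing = $1,042.36
Electric: 83,300,000 BTU / 3412 = 24,410 kWh → × $0.154 = $3,759.73; + 6 × $19.64 standing = $3,877.57
Difference = |$1,042.36 − $3,877.57| = $2,835.21

$2835.21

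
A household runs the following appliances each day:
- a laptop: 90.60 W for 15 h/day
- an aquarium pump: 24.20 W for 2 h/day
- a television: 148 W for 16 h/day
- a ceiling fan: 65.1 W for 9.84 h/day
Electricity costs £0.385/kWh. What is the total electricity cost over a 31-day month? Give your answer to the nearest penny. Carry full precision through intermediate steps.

£52.70

laptop: 90.60 W × 15 h × 31 d = 42,129 Wh = 42.13 kWh
aquarium pump: 24.20 W × 2 h × 31 d = 1,500 Wh = 1.5 kWh
television: 148 W × 16 h × 31 d = 73,408 Wh = 73.41 kWh
ceiling fan: 65.1 W × 9.84 h × 31 d = 19,858 Wh = 19.86 kWh
Total energy = 42.13 + 1.5 + 73.41 + 19.86 = 136.9 kWh
Cost = 136.9 kWh × £0.385 = £52.70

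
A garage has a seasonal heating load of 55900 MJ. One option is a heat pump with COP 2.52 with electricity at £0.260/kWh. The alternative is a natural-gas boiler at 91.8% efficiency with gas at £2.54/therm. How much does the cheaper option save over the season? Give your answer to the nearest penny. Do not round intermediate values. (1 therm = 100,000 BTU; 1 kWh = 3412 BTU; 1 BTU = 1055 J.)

£136.17

Heat load = 55900 MJ = 55,900,000,000 J / 1055 = 52,985,782 BTU
Gas: input = 52,985,782 / 0.918 = 57,718,717 BTU = 577.2 therm → 577.2 × £2.54 = £1,466.06
Heat pump: 52,985,782 BTU / 3412 = 15,530 kWh heat; / 2.52 = 6,162 kWh in → × £0.260 = £1,602.22
Difference = |£1,466.06 − £1,602.22| = £136.17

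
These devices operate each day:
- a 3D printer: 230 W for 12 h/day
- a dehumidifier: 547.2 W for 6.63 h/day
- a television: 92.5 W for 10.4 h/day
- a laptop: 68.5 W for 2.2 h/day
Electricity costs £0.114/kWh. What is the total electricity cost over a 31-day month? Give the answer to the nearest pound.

3D printer: 230 W × 12 h × 31 d = 85,560 Wh = 85.56 kWh
dehumidifier: 547.2 W × 6.63 h × 31 d = 112,466 Wh = 112.5 kWh
television: 92.5 W × 10.4 h × 31 d = 29,822 Wh = 29.82 kWh
laptop: 68.5 W × 2.2 h × 31 d = 4,672 Wh = 4.672 kWh
Total energy = 85.56 + 112.5 + 29.82 + 4.672 = 232.5 kWh
Cost = 232.5 kWh × £0.114 = £26.51 ≈ £27

£27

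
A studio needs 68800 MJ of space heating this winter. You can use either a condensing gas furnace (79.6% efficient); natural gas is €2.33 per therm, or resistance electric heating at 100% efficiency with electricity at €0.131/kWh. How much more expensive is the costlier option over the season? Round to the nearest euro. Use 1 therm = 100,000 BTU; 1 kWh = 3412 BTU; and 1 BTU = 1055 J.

Heat load = 68800 MJ = 68,800,000,000 J / 1055 = 65,213,270 BTU
Gas: input = 65,213,270 / 0.796 = 81,926,219 BTU = 819.3 therm → 819.3 × €2.33 = €1,908.88
Electric: 65,213,270 BTU / 3412 = 19,110 kWh → × €0.131 = €2,503.79
Difference = |€1,908.88 − €2,503.79| = €594.91 ≈ €595

€595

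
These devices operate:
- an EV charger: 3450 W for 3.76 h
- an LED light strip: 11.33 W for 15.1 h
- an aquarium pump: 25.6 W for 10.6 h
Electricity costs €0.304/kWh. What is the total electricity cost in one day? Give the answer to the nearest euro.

EV charger: 3450 W × 3.76 h = 12,972 Wh = 12.97 kWh
LED light strip: 11.33 W × 15.1 h = 171 Wh = 0.1711 kWh
aquarium pump: 25.6 W × 10.6 h = 271 Wh = 0.2714 kWh
Total energy = 12.97 + 0.1711 + 0.2714 = 13.41 kWh
Cost = 13.41 kWh × €0.304 = €4.08 ≈ €4

€4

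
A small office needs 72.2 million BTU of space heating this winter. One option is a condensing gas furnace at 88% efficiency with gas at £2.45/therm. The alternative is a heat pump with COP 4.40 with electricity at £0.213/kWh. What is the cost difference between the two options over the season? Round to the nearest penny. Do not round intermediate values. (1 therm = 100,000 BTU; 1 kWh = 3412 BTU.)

Heat load = 72.2 × 10⁶ BTU = 72,200,000 BTU
Gas: input = 72,200,000 / 0.88 = 82,045,455 BTU = 820.5 therm → 820.5 × £2.45 = £2,010.11
Heat pump: 72,200,000 BTU / 3412 = 21,160 kWh heat; / 4.40 = 4,809 kWh in → × £0.213 = £1,024.37
Difference = |£2,010.11 − £1,024.37| = £985.75

£985.75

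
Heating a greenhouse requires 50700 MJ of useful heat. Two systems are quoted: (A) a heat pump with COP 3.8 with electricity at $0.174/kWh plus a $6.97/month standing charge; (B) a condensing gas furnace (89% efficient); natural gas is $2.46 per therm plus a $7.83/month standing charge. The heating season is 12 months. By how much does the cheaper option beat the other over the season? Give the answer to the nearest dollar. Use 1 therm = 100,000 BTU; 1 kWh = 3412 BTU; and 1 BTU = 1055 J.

$694

Heat load = 50700 MJ = 50,700,000,000 J / 1055 = 48,056,872 BTU
Gas: input = 48,056,872 / 0.89 = 53,996,485 BTU = 540 therm → 540 × $2.46 = $1,328.31; + 12 × $7.83 standing = $1,422.27
Heat pump: 48,056,872 BTU / 3412 = 14,080 kWh heat; / 3.8 = 3,706 kWh in → × $0.174 = $644.93; + 12 × $6.97 standing = $728.57
Difference = |$1,422.27 − $728.57| = $693.70 ≈ $694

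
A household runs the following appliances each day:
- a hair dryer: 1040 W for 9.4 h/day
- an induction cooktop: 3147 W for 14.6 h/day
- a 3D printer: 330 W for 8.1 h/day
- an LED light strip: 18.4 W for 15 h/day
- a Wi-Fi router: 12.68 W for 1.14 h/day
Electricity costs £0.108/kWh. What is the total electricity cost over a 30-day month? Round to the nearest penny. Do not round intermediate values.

£190.14

hair dryer: 1040 W × 9.4 h × 30 d = 293,280 Wh = 293.3 kWh
induction cooktop: 3147 W × 14.6 h × 30 d = 1,378,386 Wh = 1,378 kWh
3D printer: 330 W × 8.1 h × 30 d = 80,190 Wh = 80.19 kWh
LED light strip: 18.4 W × 15 h × 30 d = 8,280 Wh = 8.28 kWh
Wi-Fi router: 12.68 W × 1.14 h × 30 d = 434 Wh = 0.4337 kWh
Total energy = 293.3 + 1,378 + 80.19 + 8.28 + 0.4337 = 1,761 kWh
Cost = 1,761 kWh × £0.108 = £190.14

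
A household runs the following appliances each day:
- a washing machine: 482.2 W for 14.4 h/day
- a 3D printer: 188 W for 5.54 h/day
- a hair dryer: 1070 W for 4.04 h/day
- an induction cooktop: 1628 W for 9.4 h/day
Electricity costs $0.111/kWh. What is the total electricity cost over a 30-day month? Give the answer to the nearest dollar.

$92

washing machine: 482.2 W × 14.4 h × 30 d = 208,310 Wh = 208.3 kWh
3D printer: 188 W × 5.54 h × 30 d = 31,246 Wh = 31.25 kWh
hair dryer: 1070 W × 4.04 h × 30 d = 129,684 Wh = 129.7 kWh
induction cooktop: 1628 W × 9.4 h × 30 d = 459,096 Wh = 459.1 kWh
Total energy = 208.3 + 31.25 + 129.7 + 459.1 = 828.3 kWh
Cost = 828.3 kWh × $0.111 = $91.95 ≈ $92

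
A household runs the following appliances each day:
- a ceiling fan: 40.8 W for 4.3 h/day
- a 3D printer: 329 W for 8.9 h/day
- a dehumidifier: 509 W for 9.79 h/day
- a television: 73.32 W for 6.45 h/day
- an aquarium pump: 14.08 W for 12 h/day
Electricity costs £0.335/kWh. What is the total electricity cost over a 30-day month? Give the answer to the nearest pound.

ceiling fan: 40.8 W × 4.3 h × 30 d = 5,263 Wh = 5.263 kWh
3D printer: 329 W × 8.9 h × 30 d = 87,843 Wh = 87.84 kWh
dehumidifier: 509 W × 9.79 h × 30 d = 149,493 Wh = 149.5 kWh
television: 73.32 W × 6.45 h × 30 d = 14,187 Wh = 14.19 kWh
aquarium pump: 14.08 W × 12 h × 30 d = 5,069 Wh = 5.069 kWh
Total energy = 5.263 + 87.84 + 149.5 + 14.19 + 5.069 = 261.9 kWh
Cost = 261.9 kWh × £0.335 = £87.72 ≈ £88

£88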